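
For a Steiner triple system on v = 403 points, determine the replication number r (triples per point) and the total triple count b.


An STS(v) is a 2-(v, 3, 1) BIBD: block size k = 3, λ = 1.
Replication: r(k − 1) = λ(v − 1) ⇒ r·2 = 403 − 1 = 402 ⇒ r = 201.
Block count: bk = vr ⇒ b·3 = 403·201 = 81003 ⇒ b = 27001.
(Check via b = v(v − 1)/6 = 403·402/6 = 162006/6 = 27001.)

r = 201, b = 27001.


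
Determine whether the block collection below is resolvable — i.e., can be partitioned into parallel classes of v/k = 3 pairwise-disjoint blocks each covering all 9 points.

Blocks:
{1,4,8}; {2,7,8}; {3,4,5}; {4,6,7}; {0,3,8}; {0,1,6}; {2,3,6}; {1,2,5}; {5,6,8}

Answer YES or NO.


v = 9, block size k = 3, number of blocks = 9.
For resolvability, blocks must partition into parallel classes of size v/k = 3.
Total blocks must therefore be a multiple of 3: 9 = 3·3 + 0 ⇒ divisible ✓.
Consider block {1,4,8}. The only other block(s) in the collection disjoint from it are {2,3,6} — just 1 block(s). Any parallel class containing {1,4,8} would need 2 other blocks each disjoint from it, so no parallel class of size 3 can contain {1,4,8}.
Since every block must belong to some parallel class in a resolution, the collection cannot be partitioned into parallel classes.
Resolvable? NO.

NO


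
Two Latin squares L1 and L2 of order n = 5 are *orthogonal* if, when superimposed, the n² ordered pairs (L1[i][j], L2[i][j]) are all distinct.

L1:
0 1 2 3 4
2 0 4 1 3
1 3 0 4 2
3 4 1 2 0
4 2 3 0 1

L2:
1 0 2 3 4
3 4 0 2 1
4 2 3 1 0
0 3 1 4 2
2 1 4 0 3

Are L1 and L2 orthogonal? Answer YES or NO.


Form the n² = 25 superimposed pairs (L1[i][j], L2[i][j]), row by row (rows and columns indexed from 0):
row 0: (0,1) (1,0) (2,2) (3,3) (4,4)
row 1: (2,3) (0,4) (4,0) (1,2) (3,1)
row 2: (1,4) (3,2) (0,3) (4,1) (2,0)
row 3: (3,0) (4,3) (1,1) (2,4) (0,2)
row 4: (4,2) (2,1) (3,4) (0,0) (1,3)
Orthogonality requires all 25 pairs distinct.
Check by first coordinate: for each symbol s of L1, list the L2 entries in the n cells where L1 = s; they must all differ.
  L1 = 0: L2 entries (in reading order) 1, 4, 3, 2, 0 — all 5 distinct ✓
  L1 = 1: L2 entries (in reading order) 0, 2, 4, 1, 3 — all 5 distinct ✓
  L1 = 2: L2 entries (in reading order) 2, 3, 0, 4, 1 — all 5 distinct ✓
  L1 = 3: L2 entries (in reading order) 3, 1, 2, 0, 4 — all 5 distinct ✓
  L1 = 4: L2 entries (in reading order) 4, 0, 1, 3, 2 — all 5 distinct ✓
Every symbol of L1 meets every symbol of L2 exactly once, so all 25 pairs are distinct (25 of 25).
Conclusion: YES.

YES


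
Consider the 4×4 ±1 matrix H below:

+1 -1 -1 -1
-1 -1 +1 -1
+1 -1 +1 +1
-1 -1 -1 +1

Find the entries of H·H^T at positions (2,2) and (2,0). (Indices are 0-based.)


Row 0 of H: [1, -1, -1, -1].
Row 2 of H: [1, -1, 1, 1].
(H·H^T)[2][2] = Σ_j H[2][j]·H[2][j] = (1)² + (-1)² + (1)² + (1)² = 1 + 1 + 1 + 1 = 4.
(H·H^T)[2][0] = Σ_j H[2][j]·H[0][j] = (1)·(1) + (-1)·(-1) + (1)·(-1) + (1)·(-1) = 1 + 1 + -1 + -1 = 0.
So rows 2 and 0 are orthogonal; the diagonal entry equals n = 4.

(2,2) entry = 4; (2,0) entry = 0.


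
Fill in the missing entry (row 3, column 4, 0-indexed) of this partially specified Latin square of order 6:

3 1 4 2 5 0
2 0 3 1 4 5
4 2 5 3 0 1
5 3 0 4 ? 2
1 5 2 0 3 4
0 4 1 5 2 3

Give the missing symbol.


Row 3 contains symbols [0, 2, 3, 4, 5] — missing [1].
Column 4 contains symbols [0, 2, 3, 4, 5] — missing [1].
The missing symbol must appear in both missing sets; intersection = [1].
Therefore the hidden value is 1.

Missing value = 1.


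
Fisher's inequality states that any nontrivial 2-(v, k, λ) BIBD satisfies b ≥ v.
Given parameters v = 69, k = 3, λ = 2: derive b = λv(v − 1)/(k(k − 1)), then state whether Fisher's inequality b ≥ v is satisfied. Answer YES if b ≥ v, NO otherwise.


b = λv(v − 1)/(k(k − 1)) = 2·69·68/(3·2) = 9384/6 = 1564.
Compare with v = 69: b ≥ v, so Fisher's inequality holds.

YES


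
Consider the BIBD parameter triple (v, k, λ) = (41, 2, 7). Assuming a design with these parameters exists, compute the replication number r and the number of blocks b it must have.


Any 2-(v, k, λ) BIBD satisfies two necessary conditions:
  (i)  Each point sits in r blocks, and counting incidences through any fixed point gives r(k − 1) = λ(v − 1), so r = λ(v − 1)/(k − 1).
  (ii) Total incidences bk = vr, so b = vr/k.
Step 1: r = λ(v − 1)/(k − 1) = 7·(41 − 1)/(2 − 1) = 7·40/1 = 280/1 = 280.
Step 2: b = vr/k = 41·280/2 = 11480/2 = 5740.
Check integrality: r = 280 ∈ Z ✓, b = 5740 ∈ Z ✓.
(These identities are necessary conditions: they determine r and b for any design with these parameters, but do not by themselves prove that one exists.)

r = 280, b = 5740.


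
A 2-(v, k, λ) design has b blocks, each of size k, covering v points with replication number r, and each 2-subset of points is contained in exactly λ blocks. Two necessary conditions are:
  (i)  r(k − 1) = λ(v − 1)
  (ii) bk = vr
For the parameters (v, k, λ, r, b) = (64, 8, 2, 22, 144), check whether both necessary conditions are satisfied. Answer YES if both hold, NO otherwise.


Condition (i): r(k − 1) = 22·7 = 154; λ(v − 1) = 2·63 = 126. Match? NO.
Condition (ii): bk = 144·8 = 1152; vr = 64·22 = 1408. Match? NO.
Both conditions hold? NO.

NO


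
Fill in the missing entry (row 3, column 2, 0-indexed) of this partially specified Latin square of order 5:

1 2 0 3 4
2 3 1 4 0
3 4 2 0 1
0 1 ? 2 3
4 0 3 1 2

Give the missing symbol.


Row 3 contains symbols [0, 1, 2, 3] — missing [4].
Column 2 contains symbols [0, 1, 2, 3] — missing [4].
The missing symbol must appear in both missing sets; intersection = [4].
Therefore the hidden value is 4.

Missing value = 4.


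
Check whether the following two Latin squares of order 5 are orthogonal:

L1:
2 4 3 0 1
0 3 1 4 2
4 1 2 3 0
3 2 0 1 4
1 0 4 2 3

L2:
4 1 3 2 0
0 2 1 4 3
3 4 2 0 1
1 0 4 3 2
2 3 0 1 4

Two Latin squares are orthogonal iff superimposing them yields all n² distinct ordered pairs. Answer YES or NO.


Form the n² = 25 superimposed pairs (L1[i][j], L2[i][j]), row by row (rows and columns indexed from 0):
row 0: (2,4) (4,1) (3,3) (0,2) (1,0)
row 1: (0,0) (3,2) (1,1) (4,4) (2,3)
row 2: (4,3) (1,4) (2,2) (3,0) (0,1)
row 3: (3,1) (2,0) (0,4) (1,3) (4,2)
row 4: (1,2) (0,3) (4,0) (2,1) (3,4)
Orthogonality requires all 25 pairs distinct.
Check by first coordinate: for each symbol s of L1, list the L2 entries in the n cells where L1 = s; they must all differ.
  L1 = 0: L2 entries (in reading order) 2, 0, 1, 4, 3 — all 5 distinct ✓
  L1 = 1: L2 entries (in reading order) 0, 1, 4, 3, 2 — all 5 distinct ✓
  L1 = 2: L2 entries (in reading order) 4, 3, 2, 0, 1 — all 5 distinct ✓
  L1 = 3: L2 entries (in reading order) 3, 2, 0, 1, 4 — all 5 distinct ✓
  L1 = 4: L2 entries (in reading order) 1, 4, 3, 2, 0 — all 5 distinct ✓
Every symbol of L1 meets every symbol of L2 exactly once, so all 25 pairs are distinct (25 of 25).
Conclusion: YES.

YES


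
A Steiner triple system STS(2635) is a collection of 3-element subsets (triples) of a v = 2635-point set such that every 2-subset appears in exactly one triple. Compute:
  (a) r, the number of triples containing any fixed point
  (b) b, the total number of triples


An STS(v) is a 2-(v, 3, 1) BIBD: block size k = 3, λ = 1.
Replication: r(k − 1) = λ(v − 1) ⇒ r·2 = 2635 − 1 = 2634 ⇒ r = 1317.
Block count: b = v(v − 1)/6 = 2635·2634/6 = 6940590/6 = 1156765.

r = 1317, b = 1156765.


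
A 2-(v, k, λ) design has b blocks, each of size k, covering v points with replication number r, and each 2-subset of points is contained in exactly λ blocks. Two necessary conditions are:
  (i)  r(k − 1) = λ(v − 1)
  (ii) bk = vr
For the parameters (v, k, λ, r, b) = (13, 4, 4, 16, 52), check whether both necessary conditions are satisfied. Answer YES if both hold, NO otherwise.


Condition (i): r(k − 1) = 16·3 = 48; λ(v − 1) = 4·12 = 48. Match? YES.
Condition (ii): bk = 52·4 = 208; vr = 13·16 = 208. Match? YES.
Both conditions hold? YES.

YES


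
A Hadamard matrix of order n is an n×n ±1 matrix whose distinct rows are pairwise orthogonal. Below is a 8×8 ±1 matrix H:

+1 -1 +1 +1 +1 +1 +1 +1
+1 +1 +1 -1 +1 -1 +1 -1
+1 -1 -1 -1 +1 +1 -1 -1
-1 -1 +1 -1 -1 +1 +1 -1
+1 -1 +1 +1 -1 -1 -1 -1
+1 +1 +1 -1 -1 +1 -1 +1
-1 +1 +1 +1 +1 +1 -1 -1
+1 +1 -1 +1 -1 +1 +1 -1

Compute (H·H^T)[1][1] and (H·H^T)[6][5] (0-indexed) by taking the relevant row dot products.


Row 1 of H: [1, 1, 1, -1, 1, -1, 1, -1].
Row 5 of H: [1, 1, 1, -1, -1, 1, -1, 1].
Row 6 of H: [-1, 1, 1, 1, 1, 1, -1, -1].
(H·H^T)[1][1] = Σ_j H[1][j]·H[1][j] = (1)² + (1)² + (1)² + (-1)² + (1)² + (-1)² + (1)² + (-1)² = 1 + 1 + 1 + 1 + 1 + 1 + 1 + 1 = 8.
(H·H^T)[6][5] = Σ_j H[6][j]·H[5][j] = (-1)·(1) + (1)·(1) + (1)·(1) + (1)·(-1) + (1)·(-1) + (1)·(1) + (-1)·(-1) + (-1)·(1) = -1 + 1 + 1 + -1 + -1 + 1 + 1 + -1 = 0.
So rows 6 and 5 are orthogonal; the diagonal entry equals n = 8.

(1,1) entry = 8; (6,5) entry = 0.


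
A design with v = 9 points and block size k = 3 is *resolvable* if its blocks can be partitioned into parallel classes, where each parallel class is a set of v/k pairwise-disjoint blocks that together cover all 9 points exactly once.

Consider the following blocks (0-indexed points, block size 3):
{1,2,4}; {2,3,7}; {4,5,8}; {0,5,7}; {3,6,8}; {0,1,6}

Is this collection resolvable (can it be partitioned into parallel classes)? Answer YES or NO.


v = 9, block size k = 3, number of blocks = 6.
For resolvability, blocks must partition into parallel classes of size v/k = 3.
Total blocks must therefore be a multiple of 3: 6 = 3·2 + 0 ⇒ divisible ✓.
Greedy packing gives 2 candidate class(es). Each should be a full parallel class (size 3, covers all 9 points).
  Class 1 (3 blocks): {1,2,4}; {0,5,7}; {3,6,8}. Points covered: [0, 1, 2, 3, 4, 5, 6, 7, 8].
  Class 2 (3 blocks): {2,3,7}; {4,5,8}; {0,1,6}. Points covered: [0, 1, 2, 3, 4, 5, 6, 7, 8].
All classes full (size 3)? YES. All classes cover every point? YES.
Resolvable? YES.

YES


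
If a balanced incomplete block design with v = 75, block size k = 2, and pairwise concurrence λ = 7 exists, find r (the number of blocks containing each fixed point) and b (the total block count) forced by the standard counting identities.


Any 2-(v, k, λ) BIBD satisfies two necessary conditions:
  (i)  Each point sits in r blocks, and counting incidences through any fixed point gives r(k − 1) = λ(v − 1), so r = λ(v − 1)/(k − 1).
  (ii) Total incidences bk = vr, so b = vr/k.
Step 1: r = λ(v − 1)/(k − 1) = 7·(75 − 1)/(2 − 1) = 7·74/1 = 518/1 = 518.
Step 2: b = vr/k = 75·518/2 = 38850/2 = 19425.
Check integrality: r = 518 ∈ Z ✓, b = 19425 ∈ Z ✓.
(These identities are necessary conditions: they determine r and b for any design with these parameters, but do not by themselves prove that one exists.)

r = 518, b = 19425.


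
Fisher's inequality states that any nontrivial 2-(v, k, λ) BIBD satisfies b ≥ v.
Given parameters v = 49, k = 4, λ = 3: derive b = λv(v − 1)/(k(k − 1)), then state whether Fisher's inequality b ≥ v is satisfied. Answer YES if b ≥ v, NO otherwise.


b = λv(v − 1)/(k(k − 1)) = 3·49·48/(4·3) = 7056/12 = 588.
Compare with v = 49: b ≥ v, so Fisher's inequality holds.

YES


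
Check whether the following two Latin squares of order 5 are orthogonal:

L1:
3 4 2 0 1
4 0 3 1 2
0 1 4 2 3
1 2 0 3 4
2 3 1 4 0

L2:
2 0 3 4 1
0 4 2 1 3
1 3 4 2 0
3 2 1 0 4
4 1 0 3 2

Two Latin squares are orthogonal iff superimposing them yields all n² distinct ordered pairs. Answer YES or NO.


Form the n² = 25 superimposed pairs (L1[i][j], L2[i][j]), row by row (rows and columns indexed from 0):
row 0: (3,2) (4,0) (2,3) (0,4) (1,1)
row 1: (4,0) (0,4) (3,2) (1,1) (2,3)
row 2: (0,1) (1,3) (4,4) (2,2) (3,0)
row 3: (1,3) (2,2) (0,1) (3,0) (4,4)
row 4: (2,4) (3,1) (1,0) (4,3) (0,2)
Orthogonality requires all 25 pairs distinct.
But the pair (4,0) repeats: cell (0,1) has L1 = 4, L2 = 0, and cell (1,0) has L1 = 4, L2 = 0.
A repeated pair means some other pair never occurs (only 15 distinct pairs out of 25), so the squares are not orthogonal.
Conclusion: NO.

NO


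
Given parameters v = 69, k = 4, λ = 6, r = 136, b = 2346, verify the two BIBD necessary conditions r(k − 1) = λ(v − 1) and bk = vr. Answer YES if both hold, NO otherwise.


Condition (i): r(k − 1) = 136·3 = 408; λ(v − 1) = 6·68 = 408. Match? YES.
Condition (ii): bk = 2346·4 = 9384; vr = 69·136 = 9384. Match? YES.
Both conditions hold? YES.

YES


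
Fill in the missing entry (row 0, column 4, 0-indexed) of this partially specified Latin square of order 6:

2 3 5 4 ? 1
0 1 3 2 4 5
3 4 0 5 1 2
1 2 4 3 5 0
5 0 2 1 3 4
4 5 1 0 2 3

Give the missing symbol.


Row 0 contains symbols [1, 2, 3, 4, 5] — missing [0].
Column 4 contains symbols [1, 2, 3, 4, 5] — missing [0].
The missing symbol must appear in both missing sets; intersection = [0].
Therefore the hidden value is 0.

Missing value = 0.


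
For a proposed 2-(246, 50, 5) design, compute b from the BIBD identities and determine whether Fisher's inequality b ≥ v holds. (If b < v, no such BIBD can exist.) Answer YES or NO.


b = λv(v − 1)/(k(k − 1)) = 5·246·245/(50·49) = 301350/2450 = 123.
Compare with v = 246: b < v, so Fisher's inequality fails.

NO


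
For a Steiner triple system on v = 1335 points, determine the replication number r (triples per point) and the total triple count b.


An STS(v) is a 2-(v, 3, 1) BIBD: block size k = 3, λ = 1.
Replication: r(k − 1) = λ(v − 1) ⇒ r·2 = 1335 − 1 = 1334 ⇒ r = 667.
Block count: bk = vr ⇒ b·3 = 1335·667 = 890445 ⇒ b = 296815.

r = 667, b = 296815.


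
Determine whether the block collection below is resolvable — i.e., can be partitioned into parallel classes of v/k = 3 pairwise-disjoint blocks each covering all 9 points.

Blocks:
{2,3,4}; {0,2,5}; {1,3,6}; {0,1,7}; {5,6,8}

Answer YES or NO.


v = 9, block size k = 3, number of blocks = 5.
For resolvability, blocks must partition into parallel classes of size v/k = 3.
Total blocks must therefore be a multiple of 3: 5 = 3·1 + 2 ⇒ not divisible ✗.
Resolvable? NO.

NO


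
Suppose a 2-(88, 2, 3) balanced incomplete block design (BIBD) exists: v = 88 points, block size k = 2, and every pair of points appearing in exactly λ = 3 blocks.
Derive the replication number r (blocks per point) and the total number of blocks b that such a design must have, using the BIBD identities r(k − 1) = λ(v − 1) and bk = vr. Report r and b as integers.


Any 2-(v, k, λ) BIBD satisfies two necessary conditions:
  (i)  Each point sits in r blocks, and counting incidences through any fixed point gives r(k − 1) = λ(v − 1), so r = λ(v − 1)/(k − 1).
  (ii) Total incidences bk = vr, so b = vr/k.
Step 1: r = λ(v − 1)/(k − 1) = 3·(88 − 1)/(2 − 1) = 3·87/1 = 261/1 = 261.
Step 2: b = vr/k = 88·261/2 = 22968/2 = 11484.
Check integrality: r = 261 ∈ Z ✓, b = 11484 ∈ Z ✓.
(These identities are necessary conditions: they determine r and b for any design with these parameters, but do not by themselves prove that one exists.)

r = 261, b = 11484.


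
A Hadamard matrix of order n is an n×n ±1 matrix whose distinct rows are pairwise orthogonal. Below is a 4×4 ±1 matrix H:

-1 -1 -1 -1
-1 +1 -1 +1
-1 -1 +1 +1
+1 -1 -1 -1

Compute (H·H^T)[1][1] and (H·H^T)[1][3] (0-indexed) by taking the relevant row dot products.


Row 1 of H: [-1, 1, -1, 1].
Row 3 of H: [1, -1, -1, -1].
(H·H^T)[1][1] = Σ_j H[1][j]·H[1][j] = (-1)² + (1)² + (-1)² + (1)² = 1 + 1 + 1 + 1 = 4.
(H·H^T)[1][3] = Σ_j H[1][j]·H[3][j] = (-1)·(1) + (1)·(-1) + (-1)·(-1) + (1)·(-1) = -1 + -1 + 1 + -1 = -2.
Rows 1 and 3 are not orthogonal (dot product = -2 ≠ 0), so H is not a Hadamard matrix.

(1,1) entry = 4; (1,3) entry = -2.


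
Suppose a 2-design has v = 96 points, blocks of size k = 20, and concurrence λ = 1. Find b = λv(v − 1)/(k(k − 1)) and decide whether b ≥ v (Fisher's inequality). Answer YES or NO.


r = λ(v − 1)/(k − 1) = 1·95/19 = 5.
b = vr/k = 96·5/20 = 24.
Fisher's inequality: b ≥ v ⇔ 24 ≥ 96? NO.

NO


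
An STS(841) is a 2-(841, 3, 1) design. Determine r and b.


An STS(v) is a 2-(v, 3, 1) BIBD: block size k = 3, λ = 1.
Replication: r(k − 1) = λ(v − 1) ⇒ r·2 = 841 − 1 = 840 ⇒ r = 420.
Block count: bk = vr ⇒ b·3 = 841·420 = 353220 ⇒ b = 117740.

r = 420, b = 117740.


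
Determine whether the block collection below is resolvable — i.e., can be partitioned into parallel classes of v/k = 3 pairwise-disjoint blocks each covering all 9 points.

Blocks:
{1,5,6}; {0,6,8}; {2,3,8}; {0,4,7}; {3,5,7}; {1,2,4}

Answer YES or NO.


v = 9, block size k = 3, number of blocks = 6.
For resolvability, blocks must partition into parallel classes of size v/k = 3.
Total blocks must therefore be a multiple of 3: 6 = 3·2 + 0 ⇒ divisible ✓.
Greedy packing gives 2 candidate class(es). Each should be a full parallel class (size 3, covers all 9 points).
  Class 1 (3 blocks): {1,5,6}; {2,3,8}; {0,4,7}. Points covered: [0, 1, 2, 3, 4, 5, 6, 7, 8].
  Class 2 (3 blocks): {0,6,8}; {3,5,7}; {1,2,4}. Points covered: [0, 1, 2, 3, 4, 5, 6, 7, 8].
All classes full (size 3)? YES. All classes cover every point? YES.
Resolvable? YES.

YES


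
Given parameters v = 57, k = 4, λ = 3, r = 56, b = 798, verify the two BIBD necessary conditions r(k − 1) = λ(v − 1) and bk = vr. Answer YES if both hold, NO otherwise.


Condition (i): r(k − 1) = 56·3 = 168; λ(v − 1) = 3·56 = 168. Match? YES.
Condition (ii): bk = 798·4 = 3192; vr = 57·56 = 3192. Match? YES.
Both conditions hold? YES.

YES


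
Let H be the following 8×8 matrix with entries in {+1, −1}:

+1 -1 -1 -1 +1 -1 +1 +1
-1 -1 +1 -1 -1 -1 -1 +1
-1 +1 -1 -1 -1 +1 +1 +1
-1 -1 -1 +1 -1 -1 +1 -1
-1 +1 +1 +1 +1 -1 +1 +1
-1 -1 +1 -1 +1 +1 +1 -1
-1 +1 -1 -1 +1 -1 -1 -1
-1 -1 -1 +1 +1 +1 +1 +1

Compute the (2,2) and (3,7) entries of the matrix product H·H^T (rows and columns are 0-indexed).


Row 2 of H: [-1, 1, -1, -1, -1, 1, 1, 1].
Row 3 of H: [-1, -1, -1, 1, -1, -1, 1, -1].
Row 7 of H: [-1, -1, -1, 1, 1, 1, 1, 1].
(H·H^T)[2][2] = Σ_j H[2][j]·H[2][j] = (-1)² + (1)² + (-1)² + (-1)² + (-1)² + (1)² + (1)² + (1)² = 1 + 1 + 1 + 1 + 1 + 1 + 1 + 1 = 8.
(H·H^T)[3][7] = Σ_j H[3][j]·H[7][j] = (-1)·(-1) + (-1)·(-1) + (-1)·(-1) + (1)·(1) + (-1)·(1) + (-1)·(1) + (1)·(1) + (-1)·(1) = 1 + 1 + 1 + 1 + -1 + -1 + 1 + -1 = 2.
Rows 3 and 7 are not orthogonal (dot product = 2 ≠ 0), so H is not a Hadamard matrix.

(2,2) entry = 8; (3,7) entry = 2.


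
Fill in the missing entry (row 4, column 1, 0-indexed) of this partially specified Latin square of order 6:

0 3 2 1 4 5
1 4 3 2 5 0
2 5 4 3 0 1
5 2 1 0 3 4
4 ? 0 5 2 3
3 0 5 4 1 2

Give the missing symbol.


Row 4 contains symbols [0, 2, 3, 4, 5] — missing [1].
Column 1 contains symbols [0, 2, 3, 4, 5] — missing [1].
The missing symbol must appear in both missing sets; intersection = [1].
Therefore the hidden value is 1.

Missing value = 1.


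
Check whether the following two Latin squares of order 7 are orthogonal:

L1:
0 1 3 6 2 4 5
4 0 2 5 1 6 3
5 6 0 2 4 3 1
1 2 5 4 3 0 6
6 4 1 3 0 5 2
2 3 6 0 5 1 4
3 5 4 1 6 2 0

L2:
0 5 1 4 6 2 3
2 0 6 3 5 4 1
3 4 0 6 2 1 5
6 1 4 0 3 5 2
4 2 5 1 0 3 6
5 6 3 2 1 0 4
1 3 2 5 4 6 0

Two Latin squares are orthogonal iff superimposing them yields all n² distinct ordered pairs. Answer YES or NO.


Form the n² = 49 superimposed pairs (L1[i][j], L2[i][j]), row by row (rows and columns indexed from 0):
row 0: (0,0) (1,5) (3,1) (6,4) (2,6) (4,2) (5,3)
row 1: (4,2) (0,0) (2,6) (5,3) (1,5) (6,4) (3,1)
row 2: (5,3) (6,4) (0,0) (2,6) (4,2) (3,1) (1,5)
row 3: (1,6) (2,1) (5,4) (4,0) (3,3) (0,5) (6,2)
row 4: (6,4) (4,2) (1,5) (3,1) (0,0) (5,3) (2,6)
row 5: (2,5) (3,6) (6,3) (0,2) (5,1) (1,0) (4,4)
row 6: (3,1) (5,3) (4,2) (1,5) (6,4) (2,6) (0,0)
Orthogonality requires all 49 pairs distinct.
But the pair (4,2) repeats: cell (0,5) has L1 = 4, L2 = 2, and cell (1,0) has L1 = 4, L2 = 2.
A repeated pair means some other pair never occurs (only 21 distinct pairs out of 49), so the squares are not orthogonal.
Conclusion: NO.

NO


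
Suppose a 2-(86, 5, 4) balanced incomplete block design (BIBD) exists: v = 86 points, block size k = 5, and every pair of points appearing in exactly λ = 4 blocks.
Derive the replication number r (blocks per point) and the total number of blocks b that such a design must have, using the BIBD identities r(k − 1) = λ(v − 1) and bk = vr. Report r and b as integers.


Any 2-(v, k, λ) BIBD satisfies two necessary conditions:
  (i)  Each point sits in r blocks, and counting incidences through any fixed point gives r(k − 1) = λ(v − 1), so r = λ(v − 1)/(k − 1).
  (ii) Total incidences bk = vr, so b = vr/k.
Step 1: r = λ(v − 1)/(k − 1) = 4·(86 − 1)/(5 − 1) = 4·85/4 = 340/4 = 85.
Step 2: b = vr/k = 86·85/5 = 7310/5 = 1462.
Check integrality: r = 85 ∈ Z ✓, b = 1462 ∈ Z ✓.
(These identities are necessary conditions: they determine r and b for any design with these parameters, but do not by themselves prove that one exists.)

r = 85, b = 1462.


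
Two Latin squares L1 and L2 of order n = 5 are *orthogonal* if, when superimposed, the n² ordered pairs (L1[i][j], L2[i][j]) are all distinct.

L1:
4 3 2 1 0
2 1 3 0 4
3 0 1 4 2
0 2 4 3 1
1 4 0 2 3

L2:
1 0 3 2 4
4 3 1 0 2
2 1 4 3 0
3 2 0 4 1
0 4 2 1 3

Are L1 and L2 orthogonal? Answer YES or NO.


Form the n² = 25 superimposed pairs (L1[i][j], L2[i][j]), row by row (rows and columns indexed from 0):
row 0: (4,1) (3,0) (2,3) (1,2) (0,4)
row 1: (2,4) (1,3) (3,1) (0,0) (4,2)
row 2: (3,2) (0,1) (1,4) (4,3) (2,0)
row 3: (0,3) (2,2) (4,0) (3,4) (1,1)
row 4: (1,0) (4,4) (0,2) (2,1) (3,3)
Orthogonality requires all 25 pairs distinct.
Check by first coordinate: for each symbol s of L1, list the L2 entries in the n cells where L1 = s; they must all differ.
  L1 = 0: L2 entries (in reading order) 4, 0, 1, 3, 2 — all 5 distinct ✓
  L1 = 1: L2 entries (in reading order) 2, 3, 4, 1, 0 — all 5 distinct ✓
  L1 = 2: L2 entries (in reading order) 3, 4, 0, 2, 1 — all 5 distinct ✓
  L1 = 3: L2 entries (in reading order) 0, 1, 2, 4, 3 — all 5 distinct ✓
  L1 = 4: L2 entries (in reading order) 1, 2, 3, 0, 4 — all 5 distinct ✓
Every symbol of L1 meets every symbol of L2 exactly once, so all 25 pairs are distinct (25 of 25).
Conclusion: YES.

YES


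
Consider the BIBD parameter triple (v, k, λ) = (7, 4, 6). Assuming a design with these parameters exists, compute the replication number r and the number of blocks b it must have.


Any 2-(v, k, λ) BIBD satisfies two necessary conditions:
  (i)  Each point sits in r blocks, and counting incidences through any fixed point gives r(k − 1) = λ(v − 1), so r = λ(v − 1)/(k − 1).
  (ii) Total incidences bk = vr, so b = vr/k.
Step 1: r = λ(v − 1)/(k − 1) = 6·(7 − 1)/(4 − 1) = 6·6/3 = 36/3 = 12.
Step 2: b = vr/k = 7·12/4 = 84/4 = 21.
Check integrality: r = 12 ∈ Z ✓, b = 21 ∈ Z ✓.
(These identities are necessary conditions: they determine r and b for any design with these parameters, but do not by themselves prove that one exists.)

r = 12, b = 21.


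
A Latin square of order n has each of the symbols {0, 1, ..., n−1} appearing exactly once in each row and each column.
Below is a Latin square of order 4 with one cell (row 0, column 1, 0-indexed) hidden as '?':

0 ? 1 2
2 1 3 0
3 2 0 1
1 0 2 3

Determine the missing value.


Row 0 contains symbols [0, 1, 2] — missing [3].
Column 1 contains symbols [0, 1, 2] — missing [3].
The missing symbol must appear in both missing sets; intersection = [3].
Therefore the hidden value is 3.

Missing value = 3.


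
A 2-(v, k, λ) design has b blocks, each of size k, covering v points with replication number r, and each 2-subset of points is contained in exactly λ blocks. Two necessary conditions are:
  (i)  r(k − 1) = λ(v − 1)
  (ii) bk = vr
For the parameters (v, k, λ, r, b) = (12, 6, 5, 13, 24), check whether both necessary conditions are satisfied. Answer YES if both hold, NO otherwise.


Condition (i): r(k − 1) = 13·5 = 65; λ(v − 1) = 5·11 = 55. Match? NO.
Condition (ii): bk = 24·6 = 144; vr = 12·13 = 156. Match? NO.
Both conditions hold? NO.

NO


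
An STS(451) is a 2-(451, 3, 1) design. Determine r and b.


An STS(v) is a 2-(v, 3, 1) BIBD: block size k = 3, λ = 1.
Replication: r(k − 1) = λ(v − 1) ⇒ r·2 = 451 − 1 = 450 ⇒ r = 225.
Block count: b = v(v − 1)/6 = 451·450/6 = 202950/6 = 33825.
(Check via bk = vr: 33825·3 = 101475 = 451·225 = 101475 ✓.)

r = 225, b = 33825.


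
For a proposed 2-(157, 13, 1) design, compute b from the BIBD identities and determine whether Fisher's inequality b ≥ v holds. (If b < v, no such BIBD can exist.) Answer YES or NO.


r = λ(v − 1)/(k − 1) = 1·156/12 = 13.
b = vr/k = 157·13/13 = 157.
Fisher's inequality: b ≥ v ⇔ 157 ≥ 157? YES.

YES


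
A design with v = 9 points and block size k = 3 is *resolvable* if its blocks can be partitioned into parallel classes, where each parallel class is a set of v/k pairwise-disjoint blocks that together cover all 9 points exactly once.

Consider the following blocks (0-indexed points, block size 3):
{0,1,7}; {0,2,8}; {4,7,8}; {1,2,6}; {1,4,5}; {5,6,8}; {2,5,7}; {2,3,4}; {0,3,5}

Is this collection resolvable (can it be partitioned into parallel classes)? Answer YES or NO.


v = 9, block size k = 3, number of blocks = 9.
For resolvability, blocks must partition into parallel classes of size v/k = 3.
Total blocks must therefore be a multiple of 3: 9 = 3·3 + 0 ⇒ divisible ✓.
Consider block {0,2,8}. The only other block(s) in the collection disjoint from it are {1,4,5} — just 1 block(s). Any parallel class containing {0,2,8} would need 2 other blocks each disjoint from it, so no parallel class of size 3 can contain {0,2,8}.
Since every block must belong to some parallel class in a resolution, the collection cannot be partitioned into parallel classes.
Resolvable? NO.

NO


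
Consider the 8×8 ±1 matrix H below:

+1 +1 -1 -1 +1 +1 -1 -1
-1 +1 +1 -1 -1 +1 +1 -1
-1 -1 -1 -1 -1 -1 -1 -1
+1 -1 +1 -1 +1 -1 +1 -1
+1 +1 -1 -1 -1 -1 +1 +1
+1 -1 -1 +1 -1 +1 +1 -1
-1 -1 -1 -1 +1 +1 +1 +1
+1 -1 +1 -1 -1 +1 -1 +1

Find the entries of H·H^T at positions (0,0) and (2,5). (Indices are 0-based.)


Row 0 of H: [1, 1, -1, -1, 1, 1, -1, -1].
Row 2 of H: [-1, -1, -1, -1, -1, -1, -1, -1].
Row 5 of H: [1, -1, -1, 1, -1, 1, 1, -1].
(H·H^T)[0][0] = Σ_j H[0][j]·H[0][j] = (1)² + (1)² + (-1)² + (-1)² + (1)² + (1)² + (-1)² + (-1)² = 1 + 1 + 1 + 1 + 1 + 1 + 1 + 1 = 8.
(H·H^T)[2][5] = Σ_j H[2][j]·H[5][j] = (-1)·(1) + (-1)·(-1) + (-1)·(-1) + (-1)·(1) + (-1)·(-1) + (-1)·(1) + (-1)·(1) + (-1)·(-1) = -1 + 1 + 1 + -1 + 1 + -1 + -1 + 1 = 0.
So rows 2 and 5 are orthogonal; the diagonal entry equals n = 8.

(0,0) entry = 8; (2,5) entry = 0.


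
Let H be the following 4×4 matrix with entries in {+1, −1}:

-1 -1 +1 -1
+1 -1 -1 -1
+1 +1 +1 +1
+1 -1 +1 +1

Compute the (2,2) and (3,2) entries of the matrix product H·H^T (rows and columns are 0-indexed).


Row 2 of H: [1, 1, 1, 1].
Row 3 of H: [1, -1, 1, 1].
(H·H^T)[2][2] = Σ_j H[2][j]·H[2][j] = (1)² + (1)² + (1)² + (1)² = 1 + 1 + 1 + 1 = 4.
(H·H^T)[3][2] = Σ_j H[3][j]·H[2][j] = (1)·(1) + (-1)·(1) + (1)·(1) + (1)·(1) = 1 + -1 + 1 + 1 = 2.
Rows 3 and 2 are not orthogonal (dot product = 2 ≠ 0), so H is not a Hadamard matrix.

(2,2) entry = 4; (3,2) entry = 2.


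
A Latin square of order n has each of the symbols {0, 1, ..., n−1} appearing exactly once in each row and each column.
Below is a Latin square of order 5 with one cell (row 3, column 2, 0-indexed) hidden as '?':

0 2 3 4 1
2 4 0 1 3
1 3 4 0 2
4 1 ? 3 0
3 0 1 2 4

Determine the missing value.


Row 3 contains symbols [0, 1, 3, 4] — missing [2].
Column 2 contains symbols [0, 1, 3, 4] — missing [2].
The missing symbol must appear in both missing sets; intersection = [2].
Therefore the hidden value is 2.

Missing value = 2.


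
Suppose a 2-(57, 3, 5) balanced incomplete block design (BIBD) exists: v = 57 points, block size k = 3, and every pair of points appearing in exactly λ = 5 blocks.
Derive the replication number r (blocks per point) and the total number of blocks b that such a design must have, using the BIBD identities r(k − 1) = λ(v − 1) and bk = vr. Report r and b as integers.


Any 2-(v, k, λ) BIBD satisfies two necessary conditions:
  (i)  Each point sits in r blocks, and counting incidences through any fixed point gives r(k − 1) = λ(v − 1), so r = λ(v − 1)/(k − 1).
  (ii) Total incidences bk = vr, so b = vr/k.
Step 1: r = λ(v − 1)/(k − 1) = 5·(57 − 1)/(3 − 1) = 5·56/2 = 280/2 = 140.
Step 2: b = vr/k = 57·140/3 = 7980/3 = 2660.
Check integrality: r = 140 ∈ Z ✓, b = 2660 ∈ Z ✓.
(These identities are necessary conditions: they determine r and b for any design with these parameters, but do not by themselves prove that one exists.)

r = 140, b = 2660.


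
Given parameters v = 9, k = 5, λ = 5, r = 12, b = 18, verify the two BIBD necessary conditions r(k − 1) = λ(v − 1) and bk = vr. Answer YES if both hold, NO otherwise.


Condition (i): r(k − 1) = 12·4 = 48; λ(v − 1) = 5·8 = 40. Match? NO.
Condition (ii): bk = 18·5 = 90; vr = 9·12 = 108. Match? NO.
Both conditions hold? NO.

NO


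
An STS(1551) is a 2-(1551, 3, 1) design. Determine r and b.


An STS(v) is a 2-(v, 3, 1) BIBD: block size k = 3, λ = 1.
Replication: r(k − 1) = λ(v − 1) ⇒ r·2 = 1551 − 1 = 1550 ⇒ r = 775.
Block count: bk = vr ⇒ b·3 = 1551·775 = 1202025 ⇒ b = 400675.
(Check via b = v(v − 1)/6 = 1551·1550/6 = 2404050/6 = 400675.)

r = 775, b = 400675.


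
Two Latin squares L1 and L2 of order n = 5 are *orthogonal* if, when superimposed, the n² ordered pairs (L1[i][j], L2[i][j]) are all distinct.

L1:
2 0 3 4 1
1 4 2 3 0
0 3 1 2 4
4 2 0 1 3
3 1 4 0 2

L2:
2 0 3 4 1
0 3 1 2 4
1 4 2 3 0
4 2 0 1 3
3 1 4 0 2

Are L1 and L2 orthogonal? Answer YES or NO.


Form the n² = 25 superimposed pairs (L1[i][j], L2[i][j]), row by row (rows and columns indexed from 0):
row 0: (2,2) (0,0) (3,3) (4,4) (1,1)
row 1: (1,0) (4,3) (2,1) (3,2) (0,4)
row 2: (0,1) (3,4) (1,2) (2,3) (4,0)
row 3: (4,4) (2,2) (0,0) (1,1) (3,3)
row 4: (3,3) (1,1) (4,4) (0,0) (2,2)
Orthogonality requires all 25 pairs distinct.
But the pair (4,4) repeats: cell (0,3) has L1 = 4, L2 = 4, and cell (3,0) has L1 = 4, L2 = 4.
A repeated pair means some other pair never occurs (only 15 distinct pairs out of 25), so the squares are not orthogonal.
Conclusion: NO.

NO


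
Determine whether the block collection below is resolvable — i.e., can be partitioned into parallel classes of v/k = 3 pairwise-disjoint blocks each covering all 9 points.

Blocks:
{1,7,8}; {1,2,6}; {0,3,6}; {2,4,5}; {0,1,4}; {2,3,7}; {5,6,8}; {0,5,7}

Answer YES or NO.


v = 9, block size k = 3, number of blocks = 8.
For resolvability, blocks must partition into parallel classes of size v/k = 3.
Total blocks must therefore be a multiple of 3: 8 = 3·2 + 2 ⇒ not divisible ✗.
Resolvable? NO.

NO


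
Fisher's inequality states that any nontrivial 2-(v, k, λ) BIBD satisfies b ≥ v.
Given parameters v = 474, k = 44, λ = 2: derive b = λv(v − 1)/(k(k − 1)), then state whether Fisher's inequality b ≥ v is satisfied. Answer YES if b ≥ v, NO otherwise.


b = λv(v − 1)/(k(k − 1)) = 2·474·473/(44·43) = 448404/1892 = 237.
Compare with v = 474: b < v, so Fisher's inequality fails.

NO


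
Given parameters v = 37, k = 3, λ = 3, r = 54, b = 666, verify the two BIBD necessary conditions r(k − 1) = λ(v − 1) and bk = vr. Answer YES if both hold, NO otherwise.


Condition (i): r(k − 1) = 54·2 = 108; λ(v − 1) = 3·36 = 108. Match? YES.
Condition (ii): bk = 666·3 = 1998; vr = 37·54 = 1998. Match? YES.
Both conditions hold? YES.

YES


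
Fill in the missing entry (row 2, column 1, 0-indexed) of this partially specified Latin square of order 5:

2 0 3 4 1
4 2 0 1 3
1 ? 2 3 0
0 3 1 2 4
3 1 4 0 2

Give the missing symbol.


Row 2 contains symbols [0, 1, 2, 3] — missing [4].
Column 1 contains symbols [0, 1, 2, 3] — missing [4].
The missing symbol must appear in both missing sets; intersection = [4].
Therefore the hidden value is 4.

Missing value = 4.


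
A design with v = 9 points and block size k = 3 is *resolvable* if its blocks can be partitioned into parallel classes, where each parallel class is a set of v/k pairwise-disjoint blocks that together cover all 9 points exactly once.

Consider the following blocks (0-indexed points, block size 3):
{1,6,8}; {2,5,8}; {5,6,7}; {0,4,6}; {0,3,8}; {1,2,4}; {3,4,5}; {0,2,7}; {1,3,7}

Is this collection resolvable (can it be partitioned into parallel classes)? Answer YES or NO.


v = 9, block size k = 3, number of blocks = 9.
For resolvability, blocks must partition into parallel classes of size v/k = 3.
Total blocks must therefore be a multiple of 3: 9 = 3·3 + 0 ⇒ divisible ✓.
Greedy packing gives 3 candidate class(es). Each should be a full parallel class (size 3, covers all 9 points).
  Class 1 (3 blocks): {1,6,8}; {3,4,5}; {0,2,7}. Points covered: [0, 1, 2, 3, 4, 5, 6, 7, 8].
  Class 2 (3 blocks): {2,5,8}; {0,4,6}; {1,3,7}. Points covered: [0, 1, 2, 3, 4, 5, 6, 7, 8].
  Class 3 (3 blocks): {5,6,7}; {0,3,8}; {1,2,4}. Points covered: [0, 1, 2, 3, 4, 5, 6, 7, 8].
All classes full (size 3)? YES. All classes cover every point? YES.
Resolvable? YES.

YES


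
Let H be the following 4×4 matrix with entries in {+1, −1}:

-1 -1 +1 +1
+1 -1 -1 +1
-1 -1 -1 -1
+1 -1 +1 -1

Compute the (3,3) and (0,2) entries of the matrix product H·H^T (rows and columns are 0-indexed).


Row 0 of H: [-1, -1, 1, 1].
Row 2 of H: [-1, -1, -1, -1].
Row 3 of H: [1, -1, 1, -1].
(H·H^T)[3][3] = Σ_j H[3][j]·H[3][j] = (1)² + (-1)² + (1)² + (-1)² = 1 + 1 + 1 + 1 = 4.
(H·H^T)[0][2] = Σ_j H[0][j]·H[2][j] = (-1)·(-1) + (-1)·(-1) + (1)·(-1) + (1)·(-1) = 1 + 1 + -1 + -1 = 0.
So rows 0 and 2 are orthogonal; the diagonal entry equals n = 4.

(3,3) entry = 4; (0,2) entry = 0.


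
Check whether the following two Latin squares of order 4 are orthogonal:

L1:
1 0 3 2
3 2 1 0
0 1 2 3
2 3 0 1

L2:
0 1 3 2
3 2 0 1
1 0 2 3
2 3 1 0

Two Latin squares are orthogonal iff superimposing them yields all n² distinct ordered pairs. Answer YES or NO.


Form the n² = 16 superimposed pairs (L1[i][j], L2[i][j]), row by row (rows and columns indexed from 0):
row 0: (1,0) (0,1) (3,3) (2,2)
row 1: (3,3) (2,2) (1,0) (0,1)
row 2: (0,1) (1,0) (2,2) (3,3)
row 3: (2,2) (3,3) (0,1) (1,0)
Orthogonality requires all 16 pairs distinct.
But the pair (3,3) repeats: cell (0,2) has L1 = 3, L2 = 3, and cell (1,0) has L1 = 3, L2 = 3.
A repeated pair means some other pair never occurs (only 4 distinct pairs out of 16), so the squares are not orthogonal.
Conclusion: NO.

NO


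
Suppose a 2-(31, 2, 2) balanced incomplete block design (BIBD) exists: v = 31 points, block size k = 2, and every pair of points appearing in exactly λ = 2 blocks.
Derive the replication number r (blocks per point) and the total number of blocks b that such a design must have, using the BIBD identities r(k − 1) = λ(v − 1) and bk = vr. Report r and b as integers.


Any 2-(v, k, λ) BIBD satisfies two necessary conditions:
  (i)  Each point sits in r blocks, and counting incidences through any fixed point gives r(k − 1) = λ(v − 1), so r = λ(v − 1)/(k − 1).
  (ii) Total incidences bk = vr, so b = vr/k.
Step 1: r = λ(v − 1)/(k − 1) = 2·(31 − 1)/(2 − 1) = 2·30/1 = 60/1 = 60.
Step 2: b = vr/k = 31·60/2 = 1860/2 = 930.
Check integrality: r = 60 ∈ Z ✓, b = 930 ∈ Z ✓.
(These identities are necessary conditions: they determine r and b for any design with these parameters, but do not by themselves prove that one exists.)

r = 60, b = 930.


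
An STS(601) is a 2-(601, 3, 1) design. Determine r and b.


An STS(v) is a 2-(v, 3, 1) BIBD: block size k = 3, λ = 1.
Replication: r(k − 1) = λ(v − 1) ⇒ r·2 = 601 − 1 = 600 ⇒ r = 300.
Block count: bk = vr ⇒ b·3 = 601·300 = 180300 ⇒ b = 60100.

r = 300, b = 60100.


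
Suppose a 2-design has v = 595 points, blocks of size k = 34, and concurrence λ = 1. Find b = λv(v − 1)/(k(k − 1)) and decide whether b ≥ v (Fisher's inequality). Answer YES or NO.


b = λv(v − 1)/(k(k − 1)) = 1·595·594/(34·33) = 353430/1122 = 315.
Compare with v = 595: b < v, so Fisher's inequality fails.

NO


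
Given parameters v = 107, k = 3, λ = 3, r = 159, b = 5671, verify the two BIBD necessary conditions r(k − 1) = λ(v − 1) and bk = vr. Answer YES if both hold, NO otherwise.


Condition (i): r(k − 1) = 159·2 = 318; λ(v − 1) = 3·106 = 318. Match? YES.
Condition (ii): bk = 5671·3 = 17013; vr = 107·159 = 17013. Match? YES.
Both conditions hold? YES.

YES


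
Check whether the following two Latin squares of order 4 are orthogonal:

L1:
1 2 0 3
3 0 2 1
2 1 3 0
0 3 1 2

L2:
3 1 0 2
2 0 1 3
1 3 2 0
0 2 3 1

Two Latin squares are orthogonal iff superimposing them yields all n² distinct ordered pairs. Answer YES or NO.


Form the n² = 16 superimposed pairs (L1[i][j], L2[i][j]), row by row (rows and columns indexed from 0):
row 0: (1,3) (2,1) (0,0) (3,2)
row 1: (3,2) (0,0) (2,1) (1,3)
row 2: (2,1) (1,3) (3,2) (0,0)
row 3: (0,0) (3,2) (1,3) (2,1)
Orthogonality requires all 16 pairs distinct.
But the pair (3,2) repeats: cell (0,3) has L1 = 3, L2 = 2, and cell (1,0) has L1 = 3, L2 = 2.
A repeated pair means some other pair never occurs (only 4 distinct pairs out of 16), so the squares are not orthogonal.
Conclusion: NO.

NO


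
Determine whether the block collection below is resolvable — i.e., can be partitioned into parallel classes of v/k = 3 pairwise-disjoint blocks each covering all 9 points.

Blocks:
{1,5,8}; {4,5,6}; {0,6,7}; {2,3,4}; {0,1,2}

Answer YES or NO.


v = 9, block size k = 3, number of blocks = 5.
For resolvability, blocks must partition into parallel classes of size v/k = 3.
Total blocks must therefore be a multiple of 3: 5 = 3·1 + 2 ⇒ not divisible ✗.
Resolvable? NO.

NO


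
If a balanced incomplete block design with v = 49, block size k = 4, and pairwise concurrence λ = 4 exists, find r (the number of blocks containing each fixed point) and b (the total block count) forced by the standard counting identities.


Any 2-(v, k, λ) BIBD satisfies two necessary conditions:
  (i)  Each point sits in r blocks, and counting incidences through any fixed point gives r(k − 1) = λ(v − 1), so r = λ(v − 1)/(k − 1).
  (ii) Total incidences bk = vr, so b = vr/k.
Step 1: r = λ(v − 1)/(k − 1) = 4·(49 − 1)/(4 − 1) = 4·48/3 = 192/3 = 64.
Step 2: b = vr/k = 49·64/4 = 3136/4 = 784.
Check integrality: r = 64 ∈ Z ✓, b = 784 ∈ Z ✓.
(These identities are necessary conditions: they determine r and b for any design with these parameters, but do not by themselves prove that one exists.)

r = 64, b = 784.


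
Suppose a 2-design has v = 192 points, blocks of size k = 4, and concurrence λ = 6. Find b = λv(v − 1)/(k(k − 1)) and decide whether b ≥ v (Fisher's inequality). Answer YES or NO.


b = λv(v − 1)/(k(k − 1)) = 6·192·191/(4·3) = 220032/12 = 18336.
Compare with v = 192: b ≥ v, so Fisher's inequality holds.

YES


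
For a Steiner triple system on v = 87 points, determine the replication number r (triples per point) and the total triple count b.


An STS(v) is a 2-(v, 3, 1) BIBD: block size k = 3, λ = 1.
Replication: r(k − 1) = λ(v − 1) ⇒ r·2 = 87 − 1 = 86 ⇒ r = 43.
Block count: b = v(v − 1)/6 = 87·86/6 = 7482/6 = 1247.

r = 43, b = 1247.


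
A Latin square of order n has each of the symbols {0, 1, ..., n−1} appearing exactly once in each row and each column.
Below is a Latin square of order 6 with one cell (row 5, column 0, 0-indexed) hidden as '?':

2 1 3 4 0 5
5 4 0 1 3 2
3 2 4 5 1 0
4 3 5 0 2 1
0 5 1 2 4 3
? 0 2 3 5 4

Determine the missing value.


Row 5 contains symbols [0, 2, 3, 4, 5] — missing [1].
Column 0 contains symbols [0, 2, 3, 4, 5] — missing [1].
The missing symbol must appear in both missing sets; intersection = [1].
Therefore the hidden value is 1.

Missing value = 1.
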